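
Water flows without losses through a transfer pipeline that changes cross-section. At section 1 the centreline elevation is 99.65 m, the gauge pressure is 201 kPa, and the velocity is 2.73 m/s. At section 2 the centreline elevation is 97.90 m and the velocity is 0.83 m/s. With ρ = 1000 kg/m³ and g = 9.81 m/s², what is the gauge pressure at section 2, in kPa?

Pressure head at 1: ψ₁ = P₁/(ρg) = 201×1000 / (1000 × 9.81) = 20.49 m.
Velocity heads: v₁²/2g = 2.73²/19.62 = 0.380 m; v₂²/2g = 0.83²/19.62 = 0.035 m.
Total head H = z₁ + ψ₁ + v₁²/2g = 99.65 + 20.49 + 0.380 = 120.52 m.
ψ₂ = H − z₂ − v₂²/2g = 120.52 − 97.90 − 0.035 = 22.58 m.
P₂ = ρgψ₂ = 1000 × 9.81 × 22.58 ≈ 222 kPa.

P₂ ≈ 222 kPa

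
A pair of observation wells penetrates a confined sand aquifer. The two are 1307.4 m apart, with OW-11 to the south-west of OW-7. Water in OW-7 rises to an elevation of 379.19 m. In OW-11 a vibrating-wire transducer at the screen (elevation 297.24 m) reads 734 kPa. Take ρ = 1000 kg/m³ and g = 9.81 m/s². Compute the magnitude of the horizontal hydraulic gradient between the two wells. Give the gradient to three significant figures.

i ≈ 0.00545

Total head at OW-7: h = 379.19 m (water level in the piezometer is the total head).
Pressure head at OW-11: ψ = P/(ρg) = 734×1000 / (1000 × 9.81) = 74.82 m.
Total head at OW-11: h = z + ψ = 297.24 + 74.82 = 372.06 m.
Head difference: h(OW-7) − h(OW-11) = 379.19 − 372.06 = 7.13 m.
Hydraulic gradient: i = |Δh| / L = 7.13 / 1307.4 = 0.00545.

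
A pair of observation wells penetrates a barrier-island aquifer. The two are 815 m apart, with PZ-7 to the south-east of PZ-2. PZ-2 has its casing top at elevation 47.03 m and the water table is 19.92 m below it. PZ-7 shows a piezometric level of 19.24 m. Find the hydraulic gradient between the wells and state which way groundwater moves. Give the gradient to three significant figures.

i ≈ 0.00966; groundwater flows toward the south-east

Total head at PZ-2: h = 47.03 − 19.92 = 27.11 m.
Total head at PZ-7: h = 19.24 m (water level in the piezometer is the total head).
Head difference: h(PZ-2) − h(PZ-7) = 27.11 − 19.24 = 7.87 m.
Hydraulic gradient: i = |Δh| / L = 7.87 / 815 = 0.00966.
Flow is from higher to lower head: from PZ-2 toward PZ-7, i.e. toward the south-east.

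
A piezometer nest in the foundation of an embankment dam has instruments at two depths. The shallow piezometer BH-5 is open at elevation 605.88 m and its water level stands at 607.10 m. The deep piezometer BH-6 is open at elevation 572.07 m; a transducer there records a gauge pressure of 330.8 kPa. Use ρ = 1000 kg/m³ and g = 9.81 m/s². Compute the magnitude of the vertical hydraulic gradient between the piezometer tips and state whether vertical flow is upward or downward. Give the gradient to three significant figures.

|i_v| ≈ 0.0387; vertical flow is downward

Total head at BH-5: h = 607.10 m (water level in the standpipe).
Pressure head at BH-6: ψ = P/(ρg) = 330.8×1000 / (1000 × 9.81) = 33.72 m.
Total head at BH-6: h = z + ψ = 572.07 + 33.72 = 605.79 m.
Δh = h(BH-5) − h(BH-6) = 607.10 − 605.79 = 1.31 m.
Vertical separation Δz = 605.88 − 572.07 = 33.81 m.
|i_v| = |Δh| / Δz = 1.31 / 33.81 = 0.0387.
Head is higher in the shallow piezometer, so vertical flow is downward (recharge condition).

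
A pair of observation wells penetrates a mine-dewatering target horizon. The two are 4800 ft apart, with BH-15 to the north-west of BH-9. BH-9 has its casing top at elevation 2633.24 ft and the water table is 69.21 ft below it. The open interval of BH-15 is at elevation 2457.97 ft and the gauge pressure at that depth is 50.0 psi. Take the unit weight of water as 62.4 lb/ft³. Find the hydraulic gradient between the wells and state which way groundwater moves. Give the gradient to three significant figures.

Total head at BH-9: h = 2633.24 − 69.21 = 2564.03 ft.
Pressure head at BH-15: ψ = 144·P/γ = 144 × 50.0 / 62.4 = 115.38 ft.
Total head at BH-15: h = z + ψ = 2457.97 + 115.38 = 2573.35 ft.
Head difference: h(BH-9) − h(BH-15) = 2564.03 − 2573.35 = -9.32 ft.
Hydraulic gradient: i = |Δh| / L = 9.32 / 4800 = 0.00194.
Flow is from higher to lower head: from BH-15 toward BH-9, i.e. toward the south-east.

i ≈ 0.00194; groundwater flows toward the south-east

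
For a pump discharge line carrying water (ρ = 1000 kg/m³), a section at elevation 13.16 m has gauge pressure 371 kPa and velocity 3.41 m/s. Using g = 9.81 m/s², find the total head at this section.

h ≈ 51.57 m

Pressure head ψ = P/(ρg) = 371×1000 / (1000 × 9.81) = 37.82 m.
Velocity head = v²/(2g) = 3.41² / (2 × 9.81) = 0.593 m.
h = z + ψ + v²/(2g) = 13.16 + 37.82 + 0.593 = 51.57 m.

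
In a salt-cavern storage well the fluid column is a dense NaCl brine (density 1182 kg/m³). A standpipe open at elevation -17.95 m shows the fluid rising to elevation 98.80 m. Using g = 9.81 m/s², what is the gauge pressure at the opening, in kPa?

Pressure head ψ = h − z = 98.80 − (-17.95) = 116.75 m.
P = ρgψ = 1182 × 9.81 × 116.75 = 1353765 Pa ≈ 1350 kPa.

P ≈ 1350 kPa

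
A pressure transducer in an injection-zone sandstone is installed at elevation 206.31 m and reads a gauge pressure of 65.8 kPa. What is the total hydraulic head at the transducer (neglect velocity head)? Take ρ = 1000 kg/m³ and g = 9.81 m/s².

ψ = P/(ρg) = 65.8×1000 / (1000 × 9.81) = 6.71 m.
h = z + ψ = 206.31 + 6.71 = 213.02 m.

h ≈ 213.02 m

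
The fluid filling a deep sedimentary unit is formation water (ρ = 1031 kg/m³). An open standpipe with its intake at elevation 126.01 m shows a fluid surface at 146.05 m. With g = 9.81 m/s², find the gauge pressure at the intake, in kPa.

Pressure head ψ = h − z = 146.05 − 126.01 = 20.04 m.
P = ρgψ = 1031 × 9.81 × 20.04 = 202687 Pa ≈ 203 kPa.

P ≈ 203 kPa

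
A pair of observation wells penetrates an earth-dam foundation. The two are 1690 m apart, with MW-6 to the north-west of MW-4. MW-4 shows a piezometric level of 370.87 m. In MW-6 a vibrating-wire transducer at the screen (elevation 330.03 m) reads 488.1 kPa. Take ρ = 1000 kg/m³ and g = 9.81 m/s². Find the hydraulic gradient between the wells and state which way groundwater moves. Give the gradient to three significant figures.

i ≈ 0.00528; groundwater flows toward the south-east

Total head at MW-4: h = 370.87 m (water level in the piezometer is the total head).
Pressure head at MW-6: ψ = P/(ρg) = 488.1×1000 / (1000 × 9.81) = 49.76 m.
Total head at MW-6: h = z + ψ = 330.03 + 49.76 = 379.79 m.
Head difference: h(MW-4) − h(MW-6) = 370.87 − 379.79 = -8.92 m.
Hydraulic gradient: i = |Δh| / L = 8.92 / 1690 = 0.00528.
Flow is from higher to lower head: from MW-6 toward MW-4, i.e. toward the south-east.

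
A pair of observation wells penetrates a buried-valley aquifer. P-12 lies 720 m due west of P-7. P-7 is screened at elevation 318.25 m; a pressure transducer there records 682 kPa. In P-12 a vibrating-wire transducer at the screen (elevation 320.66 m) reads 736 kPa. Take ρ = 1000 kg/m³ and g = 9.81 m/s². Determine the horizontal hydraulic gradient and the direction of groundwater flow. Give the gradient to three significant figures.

Pressure head at P-7: ψ = P/(ρg) = 682×1000 / (1000 × 9.81) = 69.52 m.
Total head at P-7: h = z + ψ = 318.25 + 69.52 = 387.77 m.
Pressure head at P-12: ψ = P/(ρg) = 736×1000 / (1000 × 9.81) = 75.03 m.
Total head at P-12: h = z + ψ = 320.66 + 75.03 = 395.69 m.
Head difference: h(P-7) − h(P-12) = 387.77 − 395.69 = -7.92 m.
Hydraulic gradient: i = |Δh| / L = 7.92 / 720 = 0.0110.
Flow is from higher to lower head: from P-12 toward P-7, i.e. toward the east.

i ≈ 0.0110; groundwater flows toward the east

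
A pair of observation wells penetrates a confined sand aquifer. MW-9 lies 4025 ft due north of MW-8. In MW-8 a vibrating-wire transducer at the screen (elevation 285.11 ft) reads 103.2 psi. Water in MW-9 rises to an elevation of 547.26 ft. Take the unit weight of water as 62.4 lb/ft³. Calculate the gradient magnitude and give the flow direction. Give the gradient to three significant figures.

i ≈ 0.00596; groundwater flows toward the south

Pressure head at MW-8: ψ = 144·P/γ = 144 × 103.2 / 62.4 = 238.15 ft.
Total head at MW-8: h = z + ψ = 285.11 + 238.15 = 523.26 ft.
Total head at MW-9: h = 547.26 ft (water level in the piezometer is the total head).
Head difference: h(MW-8) − h(MW-9) = 523.26 − 547.26 = -24.00 ft.
Hydraulic gradient: i = |Δh| / L = 24.00 / 4025 = 0.00596.
Flow is from higher to lower head: from MW-9 toward MW-8, i.e. toward the south.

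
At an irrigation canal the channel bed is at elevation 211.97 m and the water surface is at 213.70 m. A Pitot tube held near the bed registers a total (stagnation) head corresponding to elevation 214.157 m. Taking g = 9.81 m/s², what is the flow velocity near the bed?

Near the bed, under hydrostatic conditions, the piezometric head (z + ψ) equals the free-surface elevation, 213.70 m.
Velocity head = total − piezometric = 214.157 − 213.70 = 0.457 m.
v = √(2g·h_v) = √(2 × 9.81 × 0.457) = 2.99 m/s.

v ≈ 2.99 m/s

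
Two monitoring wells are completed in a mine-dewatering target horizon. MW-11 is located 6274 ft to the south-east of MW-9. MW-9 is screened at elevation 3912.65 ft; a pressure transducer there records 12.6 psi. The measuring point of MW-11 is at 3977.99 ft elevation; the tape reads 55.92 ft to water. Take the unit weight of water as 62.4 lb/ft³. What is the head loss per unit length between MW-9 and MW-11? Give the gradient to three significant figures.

Pressure head at MW-9: ψ = 144·P/γ = 144 × 12.6 / 62.4 = 29.08 ft.
Total head at MW-9: h = z + ψ = 3912.65 + 29.08 = 3941.73 ft.
Total head at MW-11: h = 3977.99 − 55.92 = 3922.07 ft.
Head difference: h(MW-9) − h(MW-11) = 3941.73 − 3922.07 = 19.66 ft.
Hydraulic gradient: i = |Δh| / L = 19.66 / 6274 = 0.00313.

i ≈ 0.00313 ft/ft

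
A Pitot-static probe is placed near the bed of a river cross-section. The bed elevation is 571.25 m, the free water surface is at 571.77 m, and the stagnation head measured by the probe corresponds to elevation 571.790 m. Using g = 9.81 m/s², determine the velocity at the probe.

v ≈ 0.626 m/s

Near the bed, under hydrostatic conditions, the piezometric head (z + ψ) equals the free-surface elevation, 571.77 m.
Velocity head = total − piezometric = 571.790 − 571.77 = 0.020 m.
v = √(2g·h_v) = √(2 × 9.81 × 0.020) = 0.626 m/s.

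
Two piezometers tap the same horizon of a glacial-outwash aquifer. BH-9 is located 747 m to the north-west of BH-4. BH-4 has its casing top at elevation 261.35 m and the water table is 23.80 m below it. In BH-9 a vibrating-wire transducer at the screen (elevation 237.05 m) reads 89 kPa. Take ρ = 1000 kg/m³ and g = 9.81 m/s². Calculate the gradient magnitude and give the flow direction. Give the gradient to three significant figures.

Total head at BH-4: h = 261.35 − 23.80 = 237.55 m.
Pressure head at BH-9: ψ = P/(ρg) = 89×1000 / (1000 × 9.81) = 9.07 m.
Total head at BH-9: h = z + ψ = 237.05 + 9.07 = 246.12 m.
Head difference: h(BH-4) − h(BH-9) = 237.55 − 246.12 = -8.57 m.
Hydraulic gradient: i = |Δh| / L = 8.57 / 747 = 0.0115.
Flow is from higher to lower head: from BH-9 toward BH-4, i.e. toward the south-east.

i ≈ 0.0115; groundwater flows toward the south-east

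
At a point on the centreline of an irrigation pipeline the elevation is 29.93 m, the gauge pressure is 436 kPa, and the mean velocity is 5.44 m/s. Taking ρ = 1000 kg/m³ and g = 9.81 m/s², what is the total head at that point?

Pressure head ψ = P/(ρg) = 436×1000 / (1000 × 9.81) = 44.44 m.
Velocity head = v²/(2g) = 5.44² / (2 × 9.81) = 1.508 m.
h = z + ψ + v²/(2g) = 29.93 + 44.44 + 1.508 = 75.88 m.

h ≈ 75.88 m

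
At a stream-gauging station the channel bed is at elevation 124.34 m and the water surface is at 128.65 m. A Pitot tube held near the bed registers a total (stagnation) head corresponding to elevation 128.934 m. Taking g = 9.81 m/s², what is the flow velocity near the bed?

Near the bed, under hydrostatic conditions, the piezometric head (z + ψ) equals the free-surface elevation, 128.65 m.
Velocity head = total − piezometric = 128.934 − 128.65 = 0.284 m.
v = √(2g·h_v) = √(2 × 9.81 × 0.284) = 2.36 m/s.

v ≈ 2.36 m/s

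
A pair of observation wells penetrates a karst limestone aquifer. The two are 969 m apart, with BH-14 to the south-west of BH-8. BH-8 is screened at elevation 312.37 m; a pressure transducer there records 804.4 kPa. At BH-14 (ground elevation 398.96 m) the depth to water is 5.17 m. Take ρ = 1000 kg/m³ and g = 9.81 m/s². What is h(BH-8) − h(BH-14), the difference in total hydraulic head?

Δh ≈ 0.58 m

Pressure head at BH-8: ψ = P/(ρg) = 804.4×1000 / (1000 × 9.81) = 82.00 m.
Total head at BH-8: h = z + ψ = 312.37 + 82.00 = 394.37 m.
Total head at BH-14: h = 398.96 − 5.17 = 393.79 m.
Head difference: h(BH-8) − h(BH-14) = 394.37 − 393.79 = 0.58 m.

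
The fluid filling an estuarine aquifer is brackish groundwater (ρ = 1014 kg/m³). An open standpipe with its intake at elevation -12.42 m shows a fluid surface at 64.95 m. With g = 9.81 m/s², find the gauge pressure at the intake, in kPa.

P ≈ 770 kPa

Pressure head ψ = h − z = 64.95 − (-12.42) = 77.37 m.
P = ρgψ = 1014 × 9.81 × 77.37 = 769626 Pa ≈ 770 kPa.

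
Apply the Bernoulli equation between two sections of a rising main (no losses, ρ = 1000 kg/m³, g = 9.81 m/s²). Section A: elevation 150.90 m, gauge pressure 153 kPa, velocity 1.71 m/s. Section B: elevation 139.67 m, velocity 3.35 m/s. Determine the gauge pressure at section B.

P₂ ≈ 259 kPa

Pressure head at A: ψ₁ = P₁/(ρg) = 153×1000 / (1000 × 9.81) = 15.60 m.
Velocity heads: v₁²/2g = 1.71²/19.62 = 0.149 m; v₂²/2g = 3.35²/19.62 = 0.572 m.
Total head H = z₁ + ψ₁ + v₁²/2g = 150.90 + 15.60 + 0.149 = 166.65 m.
ψ₂ = H − z₂ − v₂²/2g = 166.65 − 139.67 − 0.572 = 26.41 m.
P₂ = ρgψ₂ = 1000 × 9.81 × 26.41 ≈ 259 kPa.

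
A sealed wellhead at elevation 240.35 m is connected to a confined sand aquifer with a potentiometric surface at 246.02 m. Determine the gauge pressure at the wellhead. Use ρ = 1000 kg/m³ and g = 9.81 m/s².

P ≈ 55.6 kPa

Head above the cap: Δh = 246.02 − 240.35 = 5.67 m.
P = ρgΔh = 1000 × 9.81 × 5.67 = 55623 Pa ≈ 55.6 kPa.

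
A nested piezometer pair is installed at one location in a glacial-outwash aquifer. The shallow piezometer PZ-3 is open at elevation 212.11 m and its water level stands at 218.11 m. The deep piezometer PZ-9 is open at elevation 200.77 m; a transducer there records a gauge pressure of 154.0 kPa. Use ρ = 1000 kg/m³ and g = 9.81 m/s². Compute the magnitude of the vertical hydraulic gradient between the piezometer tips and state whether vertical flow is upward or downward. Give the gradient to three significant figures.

|i_v| ≈ 0.145; vertical flow is downward

Total head at PZ-3: h = 218.11 m (water level in the standpipe).
Pressure head at PZ-9: ψ = P/(ρg) = 154.0×1000 / (1000 × 9.81) = 15.70 m.
Total head at PZ-9: h = z + ψ = 200.77 + 15.70 = 216.47 m.
Δh = h(PZ-3) − h(PZ-9) = 218.11 − 216.47 = 1.64 m.
Vertical separation Δz = 212.11 − 200.77 = 11.34 m.
|i_v| = |Δh| / Δz = 1.64 / 11.34 = 0.145.
Head is higher in the shallow piezometer, so vertical flow is downward (recharge condition).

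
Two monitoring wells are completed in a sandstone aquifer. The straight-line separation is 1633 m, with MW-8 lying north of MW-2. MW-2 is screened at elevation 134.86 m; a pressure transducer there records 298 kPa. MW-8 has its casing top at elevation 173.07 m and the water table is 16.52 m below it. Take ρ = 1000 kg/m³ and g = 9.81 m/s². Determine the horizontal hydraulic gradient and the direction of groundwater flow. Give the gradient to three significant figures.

Pressure head at MW-2: ψ = P/(ρg) = 298×1000 / (1000 × 9.81) = 30.38 m.
Total head at MW-2: h = z + ψ = 134.86 + 30.38 = 165.24 m.
Total head at MW-8: h = 173.07 − 16.52 = 156.55 m.
Head difference: h(MW-2) − h(MW-8) = 165.24 − 156.55 = 8.69 m.
Hydraulic gradient: i = |Δh| / L = 8.69 / 1633 = 0.00532.
Flow is from higher to lower head: from MW-2 toward MW-8, i.e. toward the north.

i ≈ 0.00532; groundwater flows toward the north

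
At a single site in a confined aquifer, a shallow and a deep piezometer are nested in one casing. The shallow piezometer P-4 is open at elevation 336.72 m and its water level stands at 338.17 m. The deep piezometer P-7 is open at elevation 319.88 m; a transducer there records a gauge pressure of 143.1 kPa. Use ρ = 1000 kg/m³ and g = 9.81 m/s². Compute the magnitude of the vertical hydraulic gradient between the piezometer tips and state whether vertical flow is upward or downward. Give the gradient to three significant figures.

Total head at P-4: h = 338.17 m (water level in the standpipe).
Pressure head at P-7: ψ = P/(ρg) = 143.1×1000 / (1000 × 9.81) = 14.59 m.
Total head at P-7: h = z + ψ = 319.88 + 14.59 = 334.47 m.
Δh = h(P-4) − h(P-7) = 338.17 − 334.47 = 3.70 m.
Vertical separation Δz = 336.72 − 319.88 = 16.84 m.
|i_v| = |Δh| / Δz = 3.70 / 16.84 = 0.220.
Head is higher in the shallow piezometer, so vertical flow is downward (recharge condition).

|i_v| ≈ 0.220; vertical flow is downward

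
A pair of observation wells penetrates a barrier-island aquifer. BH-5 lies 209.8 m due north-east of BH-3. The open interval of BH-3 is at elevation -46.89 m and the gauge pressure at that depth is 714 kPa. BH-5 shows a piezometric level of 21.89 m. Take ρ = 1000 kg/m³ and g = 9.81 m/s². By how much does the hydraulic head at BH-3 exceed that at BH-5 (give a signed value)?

Pressure head at BH-3: ψ = P/(ρg) = 714×1000 / (1000 × 9.81) = 72.78 m.
Total head at BH-3: h = z + ψ = -46.89 + 72.78 = 25.89 m.
Total head at BH-5: h = 21.89 m (water level in the piezometer is the total head).
Head difference: h(BH-3) − h(BH-5) = 25.89 − 21.89 = 4.00 m.

Δh ≈ 4.00 m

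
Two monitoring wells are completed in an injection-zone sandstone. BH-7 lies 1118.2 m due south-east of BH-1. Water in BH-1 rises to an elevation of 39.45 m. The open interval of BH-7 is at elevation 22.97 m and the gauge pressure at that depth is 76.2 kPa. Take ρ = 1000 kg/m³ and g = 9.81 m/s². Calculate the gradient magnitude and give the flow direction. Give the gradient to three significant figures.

i ≈ 0.00779; groundwater flows toward the south-east

Total head at BH-1: h = 39.45 m (water level in the piezometer is the total head).
Pressure head at BH-7: ψ = P/(ρg) = 76.2×1000 / (1000 × 9.81) = 7.77 m.
Total head at BH-7: h = z + ψ = 22.97 + 7.77 = 30.74 m.
Head difference: h(BH-1) − h(BH-7) = 39.45 − 30.74 = 8.71 m.
Hydraulic gradient: i = |Δh| / L = 8.71 / 1118.2 = 0.00779.
Flow is from higher to lower head: from BH-1 toward BH-7, i.e. toward the south-east.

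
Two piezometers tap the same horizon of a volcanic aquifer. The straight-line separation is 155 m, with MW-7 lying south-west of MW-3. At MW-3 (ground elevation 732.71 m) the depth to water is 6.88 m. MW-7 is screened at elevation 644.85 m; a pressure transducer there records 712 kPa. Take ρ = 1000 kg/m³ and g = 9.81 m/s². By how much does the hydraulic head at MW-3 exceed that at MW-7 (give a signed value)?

Total head at MW-3: h = 732.71 − 6.88 = 725.83 m.
Pressure head at MW-7: ψ = P/(ρg) = 712×1000 / (1000 × 9.81) = 72.58 m.
Total head at MW-7: h = z + ψ = 644.85 + 72.58 = 717.43 m.
Head difference: h(MW-3) − h(MW-7) = 725.83 − 717.43 = 8.40 m.

Δh ≈ 8.40 m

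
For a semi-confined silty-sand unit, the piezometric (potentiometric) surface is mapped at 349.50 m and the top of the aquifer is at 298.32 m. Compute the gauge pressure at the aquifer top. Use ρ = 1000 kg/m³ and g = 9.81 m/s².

P ≈ 502 kPa

Pressure head at the aquifer top: ψ = h − z = 349.50 − 298.32 = 51.18 m.
P = ρgψ = 1000 × 9.81 × 51.18 = 502076 Pa ≈ 502 kPa.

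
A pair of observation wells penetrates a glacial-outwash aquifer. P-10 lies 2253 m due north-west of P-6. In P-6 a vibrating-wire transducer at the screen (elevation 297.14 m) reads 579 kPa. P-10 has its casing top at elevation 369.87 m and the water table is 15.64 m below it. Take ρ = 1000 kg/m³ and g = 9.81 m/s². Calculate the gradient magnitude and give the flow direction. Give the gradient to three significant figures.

i ≈ 0.000857; groundwater flows toward the north-west

Pressure head at P-6: ψ = P/(ρg) = 579×1000 / (1000 × 9.81) = 59.02 m.
Total head at P-6: h = z + ψ = 297.14 + 59.02 = 356.16 m.
Total head at P-10: h = 369.87 − 15.64 = 354.23 m.
Head difference: h(P-6) − h(P-10) = 356.16 − 354.23 = 1.93 m.
Hydraulic gradient: i = |Δh| / L = 1.93 / 2253 = 0.000857.
Flow is from higher to lower head: from P-6 toward P-10, i.e. toward the north-west.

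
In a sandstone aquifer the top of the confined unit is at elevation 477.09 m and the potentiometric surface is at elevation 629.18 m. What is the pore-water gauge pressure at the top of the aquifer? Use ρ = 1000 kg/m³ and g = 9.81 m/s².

Pressure head at the aquifer top: ψ = h − z = 629.18 − 477.09 = 152.09 m.
P = ρgψ = 1000 × 9.81 × 152.09 = 1492003 Pa ≈ 1490 kPa.

P ≈ 1490 kPa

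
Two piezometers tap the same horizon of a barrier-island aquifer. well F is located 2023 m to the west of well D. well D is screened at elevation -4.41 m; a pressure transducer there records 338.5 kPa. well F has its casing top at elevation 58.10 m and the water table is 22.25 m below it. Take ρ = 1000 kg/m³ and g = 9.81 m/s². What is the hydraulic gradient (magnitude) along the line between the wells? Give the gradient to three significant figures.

i ≈ 0.00284

Pressure head at well D: ψ = P/(ρg) = 338.5×1000 / (1000 × 9.81) = 34.51 m.
Total head at well D: h = z + ψ = -4.41 + 34.51 = 30.10 m.
Total head at well F: h = 58.10 − 22.25 = 35.85 m.
Head difference: h(well D) − h(well F) = 30.10 − 35.85 = -5.75 m.
Hydraulic gradient: i = |Δh| / L = 5.75 / 2023 = 0.00284.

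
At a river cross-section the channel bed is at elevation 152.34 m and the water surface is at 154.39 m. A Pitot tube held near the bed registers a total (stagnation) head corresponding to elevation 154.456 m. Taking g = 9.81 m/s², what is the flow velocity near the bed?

Near the bed, under hydrostatic conditions, the piezometric head (z + ψ) equals the free-surface elevation, 154.39 m.
Velocity head = total − piezometric = 154.456 − 154.39 = 0.066 m.
v = √(2g·h_v) = √(2 × 9.81 × 0.066) = 1.14 m/s.

v ≈ 1.14 m/s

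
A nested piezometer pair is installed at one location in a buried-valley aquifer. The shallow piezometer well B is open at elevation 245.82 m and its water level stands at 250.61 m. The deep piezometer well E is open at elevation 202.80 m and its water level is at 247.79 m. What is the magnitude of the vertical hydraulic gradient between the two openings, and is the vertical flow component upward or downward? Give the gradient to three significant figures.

Total head at well B: h = 250.61 m (water level in the standpipe).
Total head at well E: h = 247.79 m.
Δh = h(well B) − h(well E) = 250.61 − 247.79 = 2.82 m.
Vertical separation Δz = 245.82 − 202.80 = 43.02 m.
|i_v| = |Δh| / Δz = 2.82 / 43.02 = 0.0656.
Head is higher in the shallow piezometer, so vertical flow is downward (recharge condition).

|i_v| ≈ 0.0656; vertical flow is downward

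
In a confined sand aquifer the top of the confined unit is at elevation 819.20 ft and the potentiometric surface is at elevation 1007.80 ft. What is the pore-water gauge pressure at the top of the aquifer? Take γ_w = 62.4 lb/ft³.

P ≈ 81.7 psi

Pressure head at the aquifer top: ψ = h − z = 1007.80 − 819.20 = 188.60 ft.
P = γψ/144 = 62.4 × 188.60 / 144 = 81.7 psi.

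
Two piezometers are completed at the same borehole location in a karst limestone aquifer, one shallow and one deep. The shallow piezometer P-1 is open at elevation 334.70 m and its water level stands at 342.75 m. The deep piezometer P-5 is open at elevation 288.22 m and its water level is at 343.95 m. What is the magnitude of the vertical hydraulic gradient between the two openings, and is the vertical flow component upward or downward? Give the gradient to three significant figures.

Total head at P-1: h = 342.75 m (water level in the standpipe).
Total head at P-5: h = 343.95 m.
Δh = h(P-1) − h(P-5) = 342.75 − 343.95 = -1.20 m.
Vertical separation Δz = 334.70 − 288.22 = 46.48 m.
|i_v| = |Δh| / Δz = 1.20 / 46.48 = 0.0258.
Head is higher in the deep piezometer, so vertical flow is upward (discharge condition).

|i_v| ≈ 0.0258; vertical flow is upward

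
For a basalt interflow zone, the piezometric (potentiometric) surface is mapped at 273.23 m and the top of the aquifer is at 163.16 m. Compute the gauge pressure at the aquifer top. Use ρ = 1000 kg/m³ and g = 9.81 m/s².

P ≈ 1080 kPa

Pressure head at the aquifer top: ψ = h − z = 273.23 − 163.16 = 110.07 m.
P = ρgψ = 1000 × 9.81 × 110.07 = 1079787 Pa ≈ 1080 kPa.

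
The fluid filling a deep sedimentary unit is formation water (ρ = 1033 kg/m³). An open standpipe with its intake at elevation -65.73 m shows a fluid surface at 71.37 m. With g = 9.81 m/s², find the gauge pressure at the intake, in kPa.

Pressure head ψ = h − z = 71.37 − (-65.73) = 137.10 m.
P = ρgψ = 1033 × 9.81 × 137.10 = 1389334 Pa ≈ 1390 kPa.

P ≈ 1390 kPa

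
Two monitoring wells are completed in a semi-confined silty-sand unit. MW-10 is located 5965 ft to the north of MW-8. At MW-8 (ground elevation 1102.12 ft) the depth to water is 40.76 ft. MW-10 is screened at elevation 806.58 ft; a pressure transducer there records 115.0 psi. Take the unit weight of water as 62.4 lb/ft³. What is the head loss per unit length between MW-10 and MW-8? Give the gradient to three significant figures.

i ≈ 0.00178 ft/ft

Total head at MW-8: h = 1102.12 − 40.76 = 1061.36 ft.
Pressure head at MW-10: ψ = 144·P/γ = 144 × 115.0 / 62.4 = 265.38 ft.
Total head at MW-10: h = z + ψ = 806.58 + 265.38 = 1071.96 ft.
Head difference: h(MW-8) − h(MW-10) = 1061.36 − 1071.96 = -10.60 ft.
Hydraulic gradient: i = |Δh| / L = 10.60 / 5965 = 0.00178.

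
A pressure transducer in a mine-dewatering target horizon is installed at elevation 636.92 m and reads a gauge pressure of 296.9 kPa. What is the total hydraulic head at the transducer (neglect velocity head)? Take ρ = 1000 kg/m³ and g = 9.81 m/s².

h ≈ 667.19 m

ψ = P/(ρg) = 296.9×1000 / (1000 × 9.81) = 30.27 m.
h = z + ψ = 636.92 + 30.27 = 667.19 m.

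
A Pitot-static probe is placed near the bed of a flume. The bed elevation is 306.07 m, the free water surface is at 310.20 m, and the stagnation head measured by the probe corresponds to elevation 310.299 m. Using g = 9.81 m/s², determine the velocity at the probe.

Near the bed, under hydrostatic conditions, the piezometric head (z + ψ) equals the free-surface elevation, 310.20 m.
Velocity head = total − piezometric = 310.299 − 310.20 = 0.099 m.
v = √(2g·h_v) = √(2 × 9.81 × 0.099) = 1.39 m/s.

v ≈ 1.39 m/s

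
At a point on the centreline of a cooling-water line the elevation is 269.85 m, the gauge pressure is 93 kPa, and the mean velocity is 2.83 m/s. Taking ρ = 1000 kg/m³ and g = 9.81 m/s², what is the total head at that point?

h ≈ 279.74 m

Pressure head ψ = P/(ρg) = 93×1000 / (1000 × 9.81) = 9.48 m.
Velocity head = v²/(2g) = 2.83² / (2 × 9.81) = 0.408 m.
h = z + ψ + v²/(2g) = 269.85 + 9.48 + 0.408 = 279.74 m.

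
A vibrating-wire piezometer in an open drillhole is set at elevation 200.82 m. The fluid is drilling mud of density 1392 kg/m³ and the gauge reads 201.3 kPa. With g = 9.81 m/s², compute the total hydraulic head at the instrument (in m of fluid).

h ≈ 215.56 m

ψ = P/(ρg) = 201.3×1000 / (1392 × 9.81) = 14.74 m.
h = z + ψ = 200.82 + 14.74 = 215.56 m.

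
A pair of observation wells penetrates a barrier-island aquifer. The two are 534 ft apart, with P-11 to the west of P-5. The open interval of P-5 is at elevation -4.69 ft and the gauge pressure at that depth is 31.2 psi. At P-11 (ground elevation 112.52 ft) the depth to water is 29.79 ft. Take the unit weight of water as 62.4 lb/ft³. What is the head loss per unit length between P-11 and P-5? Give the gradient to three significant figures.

Pressure head at P-5: ψ = 144·P/γ = 144 × 31.2 / 62.4 = 72.00 ft.
Total head at P-5: h = z + ψ = -4.69 + 72.00 = 67.31 ft.
Total head at P-11: h = 112.52 − 29.79 = 82.73 ft.
Head difference: h(P-5) − h(P-11) = 67.31 − 82.73 = -15.42 ft.
Hydraulic gradient: i = |Δh| / L = 15.42 / 534 = 0.0289.

i ≈ 0.0289 ft/ft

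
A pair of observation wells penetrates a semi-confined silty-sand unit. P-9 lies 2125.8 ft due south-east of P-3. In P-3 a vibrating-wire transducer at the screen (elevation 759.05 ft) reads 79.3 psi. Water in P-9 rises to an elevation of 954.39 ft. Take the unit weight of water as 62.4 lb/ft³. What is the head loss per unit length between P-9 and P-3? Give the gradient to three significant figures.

i ≈ 0.00580 ft/ft

Pressure head at P-3: ψ = 144·P/γ = 144 × 79.3 / 62.4 = 183.00 ft.
Total head at P-3: h = z + ψ = 759.05 + 183.00 = 942.05 ft.
Total head at P-9: h = 954.39 ft (water level in the piezometer is the total head).
Head difference: h(P-3) − h(P-9) = 942.05 − 954.39 = -12.34 ft.
Hydraulic gradient: i = |Δh| / L = 12.34 / 2125.8 = 0.00580.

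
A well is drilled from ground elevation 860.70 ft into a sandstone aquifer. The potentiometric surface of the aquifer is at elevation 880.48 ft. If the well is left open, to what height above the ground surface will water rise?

≈ 19.78 ft above ground

Water rises to the potentiometric surface, so the rise above ground = 880.48 − 860.70 = 19.78 ft.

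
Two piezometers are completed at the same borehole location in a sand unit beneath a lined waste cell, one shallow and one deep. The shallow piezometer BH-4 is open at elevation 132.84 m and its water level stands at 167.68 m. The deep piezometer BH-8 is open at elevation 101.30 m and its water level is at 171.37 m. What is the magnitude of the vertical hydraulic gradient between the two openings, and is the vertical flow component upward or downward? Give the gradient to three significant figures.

|i_v| ≈ 0.117; vertical flow is upward

Total head at BH-4: h = 167.68 m (water level in the standpipe).
Total head at BH-8: h = 171.37 m.
Δh = h(BH-4) − h(BH-8) = 167.68 − 171.37 = -3.69 m.
Vertical separation Δz = 132.84 − 101.30 = 31.54 m.
|i_v| = |Δh| / Δz = 3.69 / 31.54 = 0.117.
Head is higher in the deep piezometer, so vertical flow is upward (discharge condition).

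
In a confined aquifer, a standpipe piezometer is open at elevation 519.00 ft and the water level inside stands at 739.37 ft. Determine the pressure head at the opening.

ψ ≈ 220.37 ft

Total head h = 739.37 ft (the water-surface elevation in the piezometer).
Pressure head ψ = h − z = 739.37 − 519.00 = 220.37 ft.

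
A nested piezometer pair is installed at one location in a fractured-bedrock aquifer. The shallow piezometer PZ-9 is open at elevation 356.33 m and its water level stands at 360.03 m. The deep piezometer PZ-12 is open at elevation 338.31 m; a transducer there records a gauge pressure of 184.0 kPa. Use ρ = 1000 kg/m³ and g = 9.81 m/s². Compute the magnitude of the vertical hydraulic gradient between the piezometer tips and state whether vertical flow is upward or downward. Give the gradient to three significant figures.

Total head at PZ-9: h = 360.03 m (water level in the standpipe).
Pressure head at PZ-12: ψ = P/(ρg) = 184.0×1000 / (1000 × 9.81) = 18.76 m.
Total head at PZ-12: h = z + ψ = 338.31 + 18.76 = 357.07 m.
Δh = h(PZ-9) − h(PZ-12) = 360.03 − 357.07 = 2.96 m.
Vertical separation Δz = 356.33 − 338.31 = 18.02 m.
|i_v| = |Δh| / Δz = 2.96 / 18.02 = 0.164.
Head is higher in the shallow piezometer, so vertical flow is downward (recharge condition).

|i_v| ≈ 0.164; vertical flow is downward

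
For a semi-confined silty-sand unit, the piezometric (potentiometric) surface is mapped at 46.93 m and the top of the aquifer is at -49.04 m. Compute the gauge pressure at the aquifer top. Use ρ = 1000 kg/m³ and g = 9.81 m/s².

Pressure head at the aquifer top: ψ = h − z = 46.93 − (-49.04) = 95.97 m.
P = ρgψ = 1000 × 9.81 × 95.97 = 941466 Pa ≈ 941 kPa.

P ≈ 941 kPa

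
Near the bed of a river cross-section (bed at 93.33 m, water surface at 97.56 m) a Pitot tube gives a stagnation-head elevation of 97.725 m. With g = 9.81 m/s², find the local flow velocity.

Near the bed, under hydrostatic conditions, the piezometric head (z + ψ) equals the free-surface elevation, 97.56 m.
Velocity head = total − piezometric = 97.725 − 97.56 = 0.165 m.
v = √(2g·h_v) = √(2 × 9.81 × 0.165) = 1.80 m/s.

v ≈ 1.80 m/s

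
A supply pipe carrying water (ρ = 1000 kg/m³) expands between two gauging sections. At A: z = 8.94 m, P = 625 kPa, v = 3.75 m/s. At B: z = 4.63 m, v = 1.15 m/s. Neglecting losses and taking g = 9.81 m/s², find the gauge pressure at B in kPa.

Pressure head at A: ψ₁ = P₁/(ρg) = 625×1000 / (1000 × 9.81) = 63.71 m.
Velocity heads: v₁²/2g = 3.75²/19.62 = 0.717 m; v₂²/2g = 1.15²/19.62 = 0.067 m.
Total head H = z₁ + ψ₁ + v₁²/2g = 8.94 + 63.71 + 0.717 = 73.37 m.
ψ₂ = H − z₂ − v₂²/2g = 73.37 − 4.63 − 0.067 = 68.67 m.
P₂ = ρgψ₂ = 1000 × 9.81 × 68.67 ≈ 674 kPa.

P₂ ≈ 674 kPa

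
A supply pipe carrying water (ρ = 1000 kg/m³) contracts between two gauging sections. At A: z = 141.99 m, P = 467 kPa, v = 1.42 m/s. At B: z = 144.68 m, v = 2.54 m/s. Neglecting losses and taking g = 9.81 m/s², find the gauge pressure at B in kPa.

P₂ ≈ 438 kPa

Pressure head at A: ψ₁ = P₁/(ρg) = 467×1000 / (1000 × 9.81) = 47.60 m.
Velocity heads: v₁²/2g = 1.42²/19.62 = 0.103 m; v₂²/2g = 2.54²/19.62 = 0.329 m.
Total head H = z₁ + ψ₁ + v₁²/2g = 141.99 + 47.60 + 0.103 = 189.69 m.
ψ₂ = H − z₂ − v₂²/2g = 189.69 − 144.68 − 0.329 = 44.68 m.
P₂ = ρgψ₂ = 1000 × 9.81 × 44.68 ≈ 438 kPa.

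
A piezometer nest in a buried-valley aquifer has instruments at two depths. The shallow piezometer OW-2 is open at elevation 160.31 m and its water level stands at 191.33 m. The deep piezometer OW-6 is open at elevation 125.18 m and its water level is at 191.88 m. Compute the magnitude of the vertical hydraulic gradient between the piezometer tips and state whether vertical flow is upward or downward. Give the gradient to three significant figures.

|i_v| ≈ 0.0157; vertical flow is upward

Total head at OW-2: h = 191.33 m (water level in the standpipe).
Total head at OW-6: h = 191.88 m.
Δh = h(OW-2) − h(OW-6) = 191.33 − 191.88 = -0.55 m.
Vertical separation Δz = 160.31 − 125.18 = 35.13 m.
|i_v| = |Δh| / Δz = 0.55 / 35.13 = 0.0157.
Head is higher in the deep piezometer, so vertical flow is upward (discharge condition).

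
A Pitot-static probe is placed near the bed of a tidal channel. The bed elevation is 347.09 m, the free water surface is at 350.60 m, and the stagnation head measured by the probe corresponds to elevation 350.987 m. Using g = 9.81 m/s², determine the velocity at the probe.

Near the bed, under hydrostatic conditions, the piezometric head (z + ψ) equals the free-surface elevation, 350.60 m.
Velocity head = total − piezometric = 350.987 − 350.60 = 0.387 m.
v = √(2g·h_v) = √(2 × 9.81 × 0.387) = 2.76 m/s.

v ≈ 2.76 m/s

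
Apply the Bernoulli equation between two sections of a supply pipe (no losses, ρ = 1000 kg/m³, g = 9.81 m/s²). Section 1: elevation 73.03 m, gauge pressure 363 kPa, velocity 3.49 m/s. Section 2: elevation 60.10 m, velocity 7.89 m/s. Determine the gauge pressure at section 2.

P₂ ≈ 465 kPa

Pressure head at 1: ψ₁ = P₁/(ρg) = 363×1000 / (1000 × 9.81) = 37.00 m.
Velocity heads: v₁²/2g = 3.49²/19.62 = 0.621 m; v₂²/2g = 7.89²/19.62 = 3.173 m.
Total head H = z₁ + ψ₁ + v₁²/2g = 73.03 + 37.00 + 0.621 = 110.65 m.
ψ₂ = H − z₂ − v₂²/2g = 110.65 − 60.10 − 3.173 = 47.38 m.
P₂ = ρgψ₂ = 1000 × 9.81 × 47.38 ≈ 465 kPa.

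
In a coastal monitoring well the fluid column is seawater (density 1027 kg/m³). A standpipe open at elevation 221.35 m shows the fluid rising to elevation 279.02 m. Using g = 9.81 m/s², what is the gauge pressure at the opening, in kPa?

Pressure head ψ = h − z = 279.02 − 221.35 = 57.67 m.
P = ρgψ = 1027 × 9.81 × 57.67 = 581018 Pa ≈ 581 kPa.

P ≈ 581 kPa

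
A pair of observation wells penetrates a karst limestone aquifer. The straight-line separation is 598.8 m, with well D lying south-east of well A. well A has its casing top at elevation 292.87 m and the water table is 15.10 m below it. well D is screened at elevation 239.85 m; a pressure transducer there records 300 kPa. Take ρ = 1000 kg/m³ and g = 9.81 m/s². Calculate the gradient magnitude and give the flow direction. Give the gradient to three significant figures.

i ≈ 0.0123; groundwater flows toward the south-east

Total head at well A: h = 292.87 − 15.10 = 277.77 m.
Pressure head at well D: ψ = P/(ρg) = 300×1000 / (1000 × 9.81) = 30.58 m.
Total head at well D: h = z + ψ = 239.85 + 30.58 = 270.43 m.
Head difference: h(well A) − h(well D) = 277.77 − 270.43 = 7.34 m.
Hydraulic gradient: i = |Δh| / L = 7.34 / 598.8 = 0.0123.
Flow is from higher to lower head: from well A toward well D, i.e. toward the south-east.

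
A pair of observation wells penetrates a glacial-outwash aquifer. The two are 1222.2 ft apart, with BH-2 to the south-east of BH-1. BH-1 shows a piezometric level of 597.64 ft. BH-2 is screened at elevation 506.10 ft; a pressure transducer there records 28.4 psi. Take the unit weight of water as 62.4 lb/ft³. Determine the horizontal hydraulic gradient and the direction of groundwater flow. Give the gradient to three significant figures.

i ≈ 0.0213; groundwater flows toward the south-east

Total head at BH-1: h = 597.64 ft (water level in the piezometer is the total head).
Pressure head at BH-2: ψ = 144·P/γ = 144 × 28.4 / 62.4 = 65.54 ft.
Total head at BH-2: h = z + ψ = 506.10 + 65.54 = 571.64 ft.
Head difference: h(BH-1) − h(BH-2) = 597.64 − 571.64 = 26.00 ft.
Hydraulic gradient: i = |Δh| / L = 26.00 / 1222.2 = 0.0213.
Flow is from higher to lower head: from BH-1 toward BH-2, i.e. toward the south-east.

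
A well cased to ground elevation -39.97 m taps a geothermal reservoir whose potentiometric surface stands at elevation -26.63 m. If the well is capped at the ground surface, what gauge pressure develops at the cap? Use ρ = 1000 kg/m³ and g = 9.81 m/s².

P ≈ 131 kPa

Head above the cap: Δh = -26.63 − (-39.97) = 13.34 m.
P = ρgΔh = 1000 × 9.81 × 13.34 = 130865 Pa ≈ 131 kPa.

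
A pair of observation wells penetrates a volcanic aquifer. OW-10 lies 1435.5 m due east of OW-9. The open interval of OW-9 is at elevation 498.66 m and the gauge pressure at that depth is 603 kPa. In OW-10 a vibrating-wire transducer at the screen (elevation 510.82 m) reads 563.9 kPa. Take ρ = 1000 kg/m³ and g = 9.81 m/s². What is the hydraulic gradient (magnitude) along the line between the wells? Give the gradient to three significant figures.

i ≈ 0.00569

Pressure head at OW-9: ψ = P/(ρg) = 603×1000 / (1000 × 9.81) = 61.47 m.
Total head at OW-9: h = z + ψ = 498.66 + 61.47 = 560.13 m.
Pressure head at OW-10: ψ = P/(ρg) = 563.9×1000 / (1000 × 9.81) = 57.48 m.
Total head at OW-10: h = z + ψ = 510.82 + 57.48 = 568.30 m.
Head difference: h(OW-9) − h(OW-10) = 560.13 − 568.30 = -8.17 m.
Hydraulic gradient: i = |Δh| / L = 8.17 / 1435.5 = 0.00569.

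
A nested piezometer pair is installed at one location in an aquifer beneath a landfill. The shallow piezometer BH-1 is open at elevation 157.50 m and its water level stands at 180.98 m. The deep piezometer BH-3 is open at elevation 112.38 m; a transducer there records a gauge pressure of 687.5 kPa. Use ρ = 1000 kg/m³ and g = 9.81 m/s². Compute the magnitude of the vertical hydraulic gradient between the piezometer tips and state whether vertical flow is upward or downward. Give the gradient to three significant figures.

|i_v| ≈ 0.0328; vertical flow is upward

Total head at BH-1: h = 180.98 m (water level in the standpipe).
Pressure head at BH-3: ψ = P/(ρg) = 687.5×1000 / (1000 × 9.81) = 70.08 m.
Total head at BH-3: h = z + ψ = 112.38 + 70.08 = 182.46 m.
Δh = h(BH-1) − h(BH-3) = 180.98 − 182.46 = -1.48 m.
Vertical separation Δz = 157.50 − 112.38 = 45.12 m.
|i_v| = |Δh| / Δz = 1.48 / 45.12 = 0.0328.
Head is higher in the deep piezometer, so vertical flow is upward (discharge condition).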